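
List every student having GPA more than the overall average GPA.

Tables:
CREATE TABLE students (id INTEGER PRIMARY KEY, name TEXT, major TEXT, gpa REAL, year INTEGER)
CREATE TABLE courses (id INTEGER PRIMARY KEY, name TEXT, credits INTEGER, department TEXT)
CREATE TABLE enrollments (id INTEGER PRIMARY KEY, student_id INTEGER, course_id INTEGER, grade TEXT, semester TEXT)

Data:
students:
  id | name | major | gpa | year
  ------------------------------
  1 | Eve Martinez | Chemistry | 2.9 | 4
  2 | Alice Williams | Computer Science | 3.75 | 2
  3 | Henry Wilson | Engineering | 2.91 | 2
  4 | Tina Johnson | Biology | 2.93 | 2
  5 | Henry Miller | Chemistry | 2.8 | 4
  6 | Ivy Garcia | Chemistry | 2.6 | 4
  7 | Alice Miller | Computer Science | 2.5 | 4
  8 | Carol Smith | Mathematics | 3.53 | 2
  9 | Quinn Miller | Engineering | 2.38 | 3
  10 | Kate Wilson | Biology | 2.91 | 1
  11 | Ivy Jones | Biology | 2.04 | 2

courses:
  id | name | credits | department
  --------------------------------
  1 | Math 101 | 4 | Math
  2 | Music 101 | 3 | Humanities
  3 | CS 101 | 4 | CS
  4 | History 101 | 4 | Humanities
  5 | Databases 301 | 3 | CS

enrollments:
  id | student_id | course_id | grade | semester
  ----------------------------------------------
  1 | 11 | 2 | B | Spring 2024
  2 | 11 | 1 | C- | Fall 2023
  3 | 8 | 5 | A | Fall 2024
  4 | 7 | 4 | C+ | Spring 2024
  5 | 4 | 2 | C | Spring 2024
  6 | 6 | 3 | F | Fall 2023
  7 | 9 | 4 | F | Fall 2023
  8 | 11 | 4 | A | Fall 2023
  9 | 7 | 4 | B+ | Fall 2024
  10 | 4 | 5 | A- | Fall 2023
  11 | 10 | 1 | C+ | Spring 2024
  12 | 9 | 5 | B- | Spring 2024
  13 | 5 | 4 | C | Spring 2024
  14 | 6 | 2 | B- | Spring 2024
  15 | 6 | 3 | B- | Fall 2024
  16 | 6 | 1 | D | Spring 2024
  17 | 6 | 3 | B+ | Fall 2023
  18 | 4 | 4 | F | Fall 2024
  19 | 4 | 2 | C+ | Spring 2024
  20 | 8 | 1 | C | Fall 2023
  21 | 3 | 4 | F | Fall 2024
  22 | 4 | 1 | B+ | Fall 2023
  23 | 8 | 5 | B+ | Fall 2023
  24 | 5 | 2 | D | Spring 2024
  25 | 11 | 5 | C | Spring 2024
SELECT name, gpa FROM students WHERE gpa > (SELECT AVG(gpa) FROM students)

Execution result:
name | gpa
Eve Martinez | 2.90
Alice Williams | 3.75
Henry Wilson | 2.91
Tina Johnson | 2.93
Carol Smith | 3.53
Kate Wilson | 2.91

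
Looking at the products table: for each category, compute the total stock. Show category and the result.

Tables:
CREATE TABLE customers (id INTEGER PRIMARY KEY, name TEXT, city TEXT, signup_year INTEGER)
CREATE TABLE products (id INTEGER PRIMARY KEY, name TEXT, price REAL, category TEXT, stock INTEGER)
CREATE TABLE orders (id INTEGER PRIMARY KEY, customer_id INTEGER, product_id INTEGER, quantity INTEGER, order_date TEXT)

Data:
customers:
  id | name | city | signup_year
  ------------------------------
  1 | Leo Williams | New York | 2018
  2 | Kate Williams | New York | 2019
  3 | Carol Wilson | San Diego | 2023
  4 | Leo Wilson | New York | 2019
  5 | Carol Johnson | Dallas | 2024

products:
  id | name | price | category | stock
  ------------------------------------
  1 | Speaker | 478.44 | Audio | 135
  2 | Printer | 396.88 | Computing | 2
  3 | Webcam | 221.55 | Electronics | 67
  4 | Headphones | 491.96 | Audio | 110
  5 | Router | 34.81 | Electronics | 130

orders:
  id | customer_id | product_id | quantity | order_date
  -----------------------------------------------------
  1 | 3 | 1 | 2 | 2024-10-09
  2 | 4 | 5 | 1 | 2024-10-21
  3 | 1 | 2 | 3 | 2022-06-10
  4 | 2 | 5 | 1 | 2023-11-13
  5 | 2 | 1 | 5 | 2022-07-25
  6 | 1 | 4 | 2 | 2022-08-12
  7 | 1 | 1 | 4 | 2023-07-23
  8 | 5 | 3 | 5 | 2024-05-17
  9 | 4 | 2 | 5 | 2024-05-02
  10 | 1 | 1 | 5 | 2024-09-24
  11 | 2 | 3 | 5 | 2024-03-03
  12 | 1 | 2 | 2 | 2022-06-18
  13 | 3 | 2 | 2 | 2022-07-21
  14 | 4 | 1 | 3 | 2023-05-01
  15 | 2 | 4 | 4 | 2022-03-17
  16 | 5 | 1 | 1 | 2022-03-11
SELECT category, SUM(stock) AS sum_stock FROM products GROUP BY category

Execution result:
category | sum_stock
Audio | 245
Computing | 2
Electronics | 197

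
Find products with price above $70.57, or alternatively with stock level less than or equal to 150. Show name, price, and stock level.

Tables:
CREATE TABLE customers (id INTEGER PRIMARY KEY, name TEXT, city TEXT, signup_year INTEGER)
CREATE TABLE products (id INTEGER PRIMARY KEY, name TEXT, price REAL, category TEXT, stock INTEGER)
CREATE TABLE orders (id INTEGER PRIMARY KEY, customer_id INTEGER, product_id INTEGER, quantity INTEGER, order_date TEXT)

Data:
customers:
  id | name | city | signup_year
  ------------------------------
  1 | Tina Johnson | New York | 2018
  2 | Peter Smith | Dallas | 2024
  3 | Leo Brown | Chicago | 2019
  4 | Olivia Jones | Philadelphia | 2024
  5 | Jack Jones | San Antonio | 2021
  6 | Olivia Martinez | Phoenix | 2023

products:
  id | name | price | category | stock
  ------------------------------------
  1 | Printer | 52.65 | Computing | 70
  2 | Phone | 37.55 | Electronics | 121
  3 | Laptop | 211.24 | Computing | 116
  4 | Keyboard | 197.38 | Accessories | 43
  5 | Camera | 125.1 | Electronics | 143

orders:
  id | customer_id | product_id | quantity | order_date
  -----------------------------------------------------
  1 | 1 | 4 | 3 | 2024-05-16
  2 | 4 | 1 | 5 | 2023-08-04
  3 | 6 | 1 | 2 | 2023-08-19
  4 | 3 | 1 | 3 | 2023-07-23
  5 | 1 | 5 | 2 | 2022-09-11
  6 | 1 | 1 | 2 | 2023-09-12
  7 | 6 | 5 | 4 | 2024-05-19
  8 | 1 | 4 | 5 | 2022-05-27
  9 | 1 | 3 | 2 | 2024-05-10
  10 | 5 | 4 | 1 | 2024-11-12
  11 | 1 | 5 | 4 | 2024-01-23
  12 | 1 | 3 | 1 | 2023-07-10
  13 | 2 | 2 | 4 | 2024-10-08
SELECT name, price, stock FROM products WHERE price > 70.57 OR stock <= 150

Execution result:
name | price | stock
Printer | 52.65 | 70
Phone | 37.55 | 121
Laptop | 211.24 | 116
Keyboard | 197.38 | 43
Camera | 125.10 | 143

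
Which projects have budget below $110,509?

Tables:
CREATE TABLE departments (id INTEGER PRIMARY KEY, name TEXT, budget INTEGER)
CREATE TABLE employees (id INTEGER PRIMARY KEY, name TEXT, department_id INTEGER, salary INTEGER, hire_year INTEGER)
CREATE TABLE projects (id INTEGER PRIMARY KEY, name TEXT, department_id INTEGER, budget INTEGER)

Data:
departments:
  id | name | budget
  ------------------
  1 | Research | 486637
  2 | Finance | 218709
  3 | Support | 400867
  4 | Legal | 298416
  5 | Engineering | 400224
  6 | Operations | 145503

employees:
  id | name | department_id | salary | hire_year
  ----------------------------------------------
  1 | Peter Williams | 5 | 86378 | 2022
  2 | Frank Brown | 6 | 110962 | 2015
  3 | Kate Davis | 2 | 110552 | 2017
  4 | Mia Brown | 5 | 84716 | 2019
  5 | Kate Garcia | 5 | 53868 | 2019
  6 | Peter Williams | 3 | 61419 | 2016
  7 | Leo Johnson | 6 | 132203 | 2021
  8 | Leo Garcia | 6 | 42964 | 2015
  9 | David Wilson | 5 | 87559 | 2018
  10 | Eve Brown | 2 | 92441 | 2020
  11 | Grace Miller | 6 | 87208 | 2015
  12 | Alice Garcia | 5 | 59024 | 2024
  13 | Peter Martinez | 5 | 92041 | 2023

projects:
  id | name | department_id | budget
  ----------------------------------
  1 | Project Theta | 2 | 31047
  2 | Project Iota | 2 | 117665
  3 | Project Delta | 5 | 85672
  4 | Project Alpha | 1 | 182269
SELECT name, budget FROM projects WHERE budget < 110509

Execution result:
name | budget
Project Theta | 31047
Project Delta | 85672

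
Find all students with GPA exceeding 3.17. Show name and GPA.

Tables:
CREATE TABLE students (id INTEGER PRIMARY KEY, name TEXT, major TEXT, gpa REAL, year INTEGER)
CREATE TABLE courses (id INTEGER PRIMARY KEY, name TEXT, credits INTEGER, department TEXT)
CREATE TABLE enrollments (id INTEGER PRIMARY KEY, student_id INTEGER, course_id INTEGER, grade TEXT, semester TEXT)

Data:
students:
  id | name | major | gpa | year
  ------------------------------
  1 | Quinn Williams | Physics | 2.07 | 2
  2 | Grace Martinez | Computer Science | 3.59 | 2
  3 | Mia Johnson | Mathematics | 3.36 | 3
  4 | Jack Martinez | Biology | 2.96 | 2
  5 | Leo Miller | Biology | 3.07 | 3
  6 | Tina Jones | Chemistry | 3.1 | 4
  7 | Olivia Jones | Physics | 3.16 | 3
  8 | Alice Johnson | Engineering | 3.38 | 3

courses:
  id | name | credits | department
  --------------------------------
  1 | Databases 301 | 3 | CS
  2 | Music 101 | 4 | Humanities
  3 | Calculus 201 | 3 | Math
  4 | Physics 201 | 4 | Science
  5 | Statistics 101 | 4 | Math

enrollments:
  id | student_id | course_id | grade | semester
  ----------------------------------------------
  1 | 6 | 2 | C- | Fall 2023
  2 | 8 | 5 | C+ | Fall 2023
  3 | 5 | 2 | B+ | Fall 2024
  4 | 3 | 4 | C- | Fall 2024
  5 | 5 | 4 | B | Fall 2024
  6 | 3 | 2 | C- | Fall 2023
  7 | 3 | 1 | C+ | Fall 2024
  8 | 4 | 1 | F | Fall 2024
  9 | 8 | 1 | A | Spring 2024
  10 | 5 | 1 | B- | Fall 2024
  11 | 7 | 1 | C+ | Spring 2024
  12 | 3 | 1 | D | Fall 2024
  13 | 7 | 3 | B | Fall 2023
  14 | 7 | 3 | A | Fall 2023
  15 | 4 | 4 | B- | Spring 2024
SELECT name, gpa FROM students WHERE gpa > 3.17

Execution result:
name | gpa
Grace Martinez | 3.59
Mia Johnson | 3.36
Alice Johnson | 3.38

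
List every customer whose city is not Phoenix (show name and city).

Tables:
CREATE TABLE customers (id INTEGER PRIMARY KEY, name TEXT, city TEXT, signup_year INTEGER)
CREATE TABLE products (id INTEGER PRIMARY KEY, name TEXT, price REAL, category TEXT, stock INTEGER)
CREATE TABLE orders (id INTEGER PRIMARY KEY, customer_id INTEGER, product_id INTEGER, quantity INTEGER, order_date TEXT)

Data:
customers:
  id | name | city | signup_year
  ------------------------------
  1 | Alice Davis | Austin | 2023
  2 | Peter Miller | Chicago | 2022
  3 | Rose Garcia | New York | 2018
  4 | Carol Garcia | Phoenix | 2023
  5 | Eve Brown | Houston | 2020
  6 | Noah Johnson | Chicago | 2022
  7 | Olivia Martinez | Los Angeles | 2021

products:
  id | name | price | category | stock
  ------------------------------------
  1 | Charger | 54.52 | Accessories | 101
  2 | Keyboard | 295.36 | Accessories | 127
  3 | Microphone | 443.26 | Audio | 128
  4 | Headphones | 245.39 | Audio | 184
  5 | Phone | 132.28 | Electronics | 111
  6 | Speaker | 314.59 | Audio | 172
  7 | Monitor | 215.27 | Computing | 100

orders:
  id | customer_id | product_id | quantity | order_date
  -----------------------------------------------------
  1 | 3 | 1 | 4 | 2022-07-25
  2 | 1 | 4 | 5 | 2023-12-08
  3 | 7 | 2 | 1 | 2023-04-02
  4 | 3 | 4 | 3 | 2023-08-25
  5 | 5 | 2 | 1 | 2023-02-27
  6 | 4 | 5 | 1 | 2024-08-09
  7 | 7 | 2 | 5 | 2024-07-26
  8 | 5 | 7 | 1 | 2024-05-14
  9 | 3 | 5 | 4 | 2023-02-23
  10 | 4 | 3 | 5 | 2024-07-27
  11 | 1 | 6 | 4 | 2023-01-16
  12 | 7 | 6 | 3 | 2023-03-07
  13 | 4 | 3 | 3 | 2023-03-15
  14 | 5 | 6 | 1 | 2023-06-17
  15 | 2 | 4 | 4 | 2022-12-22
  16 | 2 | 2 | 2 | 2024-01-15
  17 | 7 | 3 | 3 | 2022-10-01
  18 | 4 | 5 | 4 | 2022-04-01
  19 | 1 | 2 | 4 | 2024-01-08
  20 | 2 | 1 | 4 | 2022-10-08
SELECT name, city FROM customers WHERE city <> 'Phoenix'

Execution result:
name | city
Alice Davis | Austin
Peter Miller | Chicago
Rose Garcia | New York
Eve Brown | Houston
Noah Johnson | Chicago
Olivia Martinez | Los Angeles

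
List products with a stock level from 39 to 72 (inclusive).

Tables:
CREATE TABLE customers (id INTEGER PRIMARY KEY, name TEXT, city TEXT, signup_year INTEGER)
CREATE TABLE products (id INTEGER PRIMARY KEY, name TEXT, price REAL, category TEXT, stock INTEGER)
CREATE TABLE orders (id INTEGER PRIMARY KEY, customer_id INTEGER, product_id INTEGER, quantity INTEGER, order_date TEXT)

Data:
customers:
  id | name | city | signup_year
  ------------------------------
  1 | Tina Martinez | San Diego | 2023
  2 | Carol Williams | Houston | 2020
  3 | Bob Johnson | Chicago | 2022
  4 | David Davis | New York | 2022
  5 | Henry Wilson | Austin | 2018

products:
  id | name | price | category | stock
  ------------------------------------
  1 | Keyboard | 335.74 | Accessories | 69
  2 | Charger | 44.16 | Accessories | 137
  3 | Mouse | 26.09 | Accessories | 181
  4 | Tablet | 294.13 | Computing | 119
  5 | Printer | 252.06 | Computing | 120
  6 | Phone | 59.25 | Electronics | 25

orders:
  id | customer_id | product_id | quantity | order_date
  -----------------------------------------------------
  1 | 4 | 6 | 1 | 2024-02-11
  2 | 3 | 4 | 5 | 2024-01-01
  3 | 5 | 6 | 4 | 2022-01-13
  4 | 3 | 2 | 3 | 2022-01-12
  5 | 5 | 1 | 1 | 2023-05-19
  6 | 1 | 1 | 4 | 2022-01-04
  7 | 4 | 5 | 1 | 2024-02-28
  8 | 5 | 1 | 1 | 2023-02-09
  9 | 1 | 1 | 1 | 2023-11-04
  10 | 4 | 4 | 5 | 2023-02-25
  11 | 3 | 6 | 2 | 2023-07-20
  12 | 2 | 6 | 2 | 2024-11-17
SELECT name, stock FROM products WHERE stock BETWEEN 39 AND 72

Execution result:
name | stock
Keyboard | 69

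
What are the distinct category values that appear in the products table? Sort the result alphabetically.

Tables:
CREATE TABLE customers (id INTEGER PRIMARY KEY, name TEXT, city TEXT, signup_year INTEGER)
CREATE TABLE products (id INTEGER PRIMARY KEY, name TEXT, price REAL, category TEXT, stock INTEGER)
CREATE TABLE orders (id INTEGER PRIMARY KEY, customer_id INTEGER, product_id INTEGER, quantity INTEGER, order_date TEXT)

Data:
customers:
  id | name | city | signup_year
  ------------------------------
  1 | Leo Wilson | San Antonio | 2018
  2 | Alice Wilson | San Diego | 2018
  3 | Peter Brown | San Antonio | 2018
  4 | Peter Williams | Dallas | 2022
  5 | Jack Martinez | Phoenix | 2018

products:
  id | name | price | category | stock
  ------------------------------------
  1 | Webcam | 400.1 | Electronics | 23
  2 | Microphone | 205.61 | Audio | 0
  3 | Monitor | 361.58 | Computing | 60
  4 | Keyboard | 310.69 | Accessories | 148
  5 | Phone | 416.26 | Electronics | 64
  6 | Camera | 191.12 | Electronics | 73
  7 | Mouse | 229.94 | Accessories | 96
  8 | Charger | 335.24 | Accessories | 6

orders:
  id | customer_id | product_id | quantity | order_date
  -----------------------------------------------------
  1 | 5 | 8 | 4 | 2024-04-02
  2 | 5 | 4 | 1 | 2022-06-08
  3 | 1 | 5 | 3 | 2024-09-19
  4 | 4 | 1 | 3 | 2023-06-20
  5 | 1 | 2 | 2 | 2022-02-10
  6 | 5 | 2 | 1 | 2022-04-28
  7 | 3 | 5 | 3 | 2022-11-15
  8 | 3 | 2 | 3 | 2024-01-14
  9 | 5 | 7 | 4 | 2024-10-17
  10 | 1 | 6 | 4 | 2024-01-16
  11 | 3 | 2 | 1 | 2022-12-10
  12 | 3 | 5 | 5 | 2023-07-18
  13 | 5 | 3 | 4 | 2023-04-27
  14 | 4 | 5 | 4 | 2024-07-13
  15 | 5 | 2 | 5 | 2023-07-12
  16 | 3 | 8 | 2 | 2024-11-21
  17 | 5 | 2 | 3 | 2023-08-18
SELECT DISTINCT category FROM products ORDER BY category

Execution result:
category
Accessories
Audio
Computing
Electronics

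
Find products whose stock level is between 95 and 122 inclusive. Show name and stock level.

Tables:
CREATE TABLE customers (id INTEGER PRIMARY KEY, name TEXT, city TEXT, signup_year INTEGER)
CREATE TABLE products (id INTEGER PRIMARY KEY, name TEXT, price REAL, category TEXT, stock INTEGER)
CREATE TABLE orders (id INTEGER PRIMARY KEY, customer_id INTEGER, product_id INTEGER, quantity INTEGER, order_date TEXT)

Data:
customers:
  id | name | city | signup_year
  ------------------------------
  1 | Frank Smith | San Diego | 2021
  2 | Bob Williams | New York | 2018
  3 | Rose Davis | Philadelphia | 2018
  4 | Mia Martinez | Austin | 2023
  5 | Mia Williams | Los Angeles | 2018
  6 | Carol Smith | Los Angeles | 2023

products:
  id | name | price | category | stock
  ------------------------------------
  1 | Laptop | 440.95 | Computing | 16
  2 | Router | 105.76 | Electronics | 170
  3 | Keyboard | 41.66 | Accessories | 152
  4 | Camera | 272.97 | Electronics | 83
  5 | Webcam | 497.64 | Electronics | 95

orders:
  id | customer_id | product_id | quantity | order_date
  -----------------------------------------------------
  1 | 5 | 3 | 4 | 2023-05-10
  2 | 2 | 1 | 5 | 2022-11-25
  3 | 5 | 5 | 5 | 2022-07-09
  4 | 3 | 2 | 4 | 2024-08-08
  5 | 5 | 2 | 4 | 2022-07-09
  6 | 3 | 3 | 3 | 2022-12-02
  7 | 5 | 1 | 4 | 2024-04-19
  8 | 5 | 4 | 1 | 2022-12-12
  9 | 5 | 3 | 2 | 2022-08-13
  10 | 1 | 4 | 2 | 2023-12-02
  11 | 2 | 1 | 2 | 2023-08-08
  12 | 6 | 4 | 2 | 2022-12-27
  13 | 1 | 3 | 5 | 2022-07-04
SELECT name, stock FROM products WHERE stock BETWEEN 95 AND 122

Execution result:
name | stock
Webcam | 95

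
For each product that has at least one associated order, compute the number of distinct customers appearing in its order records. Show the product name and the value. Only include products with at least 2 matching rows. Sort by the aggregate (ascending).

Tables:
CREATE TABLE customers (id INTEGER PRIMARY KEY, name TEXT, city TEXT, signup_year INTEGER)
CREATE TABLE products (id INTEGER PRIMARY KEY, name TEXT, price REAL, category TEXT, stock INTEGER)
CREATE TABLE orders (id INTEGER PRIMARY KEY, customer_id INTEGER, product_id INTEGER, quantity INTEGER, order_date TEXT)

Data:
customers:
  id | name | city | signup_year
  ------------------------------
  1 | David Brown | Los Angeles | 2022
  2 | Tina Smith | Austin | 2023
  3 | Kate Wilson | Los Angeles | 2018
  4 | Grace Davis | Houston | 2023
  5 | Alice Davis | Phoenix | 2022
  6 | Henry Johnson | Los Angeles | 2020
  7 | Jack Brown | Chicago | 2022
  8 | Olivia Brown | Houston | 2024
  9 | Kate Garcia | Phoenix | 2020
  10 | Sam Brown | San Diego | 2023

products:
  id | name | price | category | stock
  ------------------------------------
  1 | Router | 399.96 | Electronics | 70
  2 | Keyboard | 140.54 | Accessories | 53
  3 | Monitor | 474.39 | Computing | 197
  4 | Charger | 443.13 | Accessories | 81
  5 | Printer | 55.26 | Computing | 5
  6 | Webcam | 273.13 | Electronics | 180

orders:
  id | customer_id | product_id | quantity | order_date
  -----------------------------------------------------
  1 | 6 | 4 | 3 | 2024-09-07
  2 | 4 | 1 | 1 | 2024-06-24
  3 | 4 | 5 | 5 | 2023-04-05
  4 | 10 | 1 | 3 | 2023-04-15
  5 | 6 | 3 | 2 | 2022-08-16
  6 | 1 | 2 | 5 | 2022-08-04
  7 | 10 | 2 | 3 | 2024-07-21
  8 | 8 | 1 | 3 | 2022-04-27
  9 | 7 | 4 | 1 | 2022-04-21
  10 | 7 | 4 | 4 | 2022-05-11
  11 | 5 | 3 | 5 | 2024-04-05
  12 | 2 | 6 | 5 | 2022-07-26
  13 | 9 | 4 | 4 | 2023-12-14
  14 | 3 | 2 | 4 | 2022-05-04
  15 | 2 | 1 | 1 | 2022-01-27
SELECT p.name, COUNT(DISTINCT c.customer_id) AS distinct_customer_count FROM orders c JOIN products p ON c.product_id = p.id GROUP BY p.id, p.name HAVING COUNT(*) >= 2 ORDER BY distinct_customer_count ASC

Execution result:
name | distinct_customer_count
Monitor | 2
Keyboard | 3
Charger | 3
Router | 4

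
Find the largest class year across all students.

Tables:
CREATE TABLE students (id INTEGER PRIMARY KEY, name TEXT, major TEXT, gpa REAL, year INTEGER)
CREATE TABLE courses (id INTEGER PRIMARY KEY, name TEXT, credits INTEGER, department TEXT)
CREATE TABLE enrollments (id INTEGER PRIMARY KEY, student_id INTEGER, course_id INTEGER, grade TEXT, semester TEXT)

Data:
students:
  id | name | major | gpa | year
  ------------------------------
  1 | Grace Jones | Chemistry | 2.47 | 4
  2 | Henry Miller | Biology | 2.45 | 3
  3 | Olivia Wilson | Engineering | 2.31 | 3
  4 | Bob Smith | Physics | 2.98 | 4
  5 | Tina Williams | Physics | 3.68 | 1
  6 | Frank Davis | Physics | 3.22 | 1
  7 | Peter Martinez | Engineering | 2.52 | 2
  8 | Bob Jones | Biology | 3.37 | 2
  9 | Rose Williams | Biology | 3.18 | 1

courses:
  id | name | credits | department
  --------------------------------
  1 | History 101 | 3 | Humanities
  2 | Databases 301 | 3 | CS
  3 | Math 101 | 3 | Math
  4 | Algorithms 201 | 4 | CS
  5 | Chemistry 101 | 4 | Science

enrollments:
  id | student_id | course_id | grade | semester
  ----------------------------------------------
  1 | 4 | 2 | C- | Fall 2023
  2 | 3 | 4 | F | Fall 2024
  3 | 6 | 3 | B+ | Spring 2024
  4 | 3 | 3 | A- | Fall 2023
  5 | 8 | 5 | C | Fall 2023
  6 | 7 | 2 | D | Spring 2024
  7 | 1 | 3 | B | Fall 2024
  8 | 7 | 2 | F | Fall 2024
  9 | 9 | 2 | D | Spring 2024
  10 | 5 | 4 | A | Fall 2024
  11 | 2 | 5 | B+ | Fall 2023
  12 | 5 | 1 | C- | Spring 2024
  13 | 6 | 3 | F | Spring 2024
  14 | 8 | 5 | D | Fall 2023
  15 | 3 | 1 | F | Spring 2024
SELECT MAX(year) FROM students

Execution result:
4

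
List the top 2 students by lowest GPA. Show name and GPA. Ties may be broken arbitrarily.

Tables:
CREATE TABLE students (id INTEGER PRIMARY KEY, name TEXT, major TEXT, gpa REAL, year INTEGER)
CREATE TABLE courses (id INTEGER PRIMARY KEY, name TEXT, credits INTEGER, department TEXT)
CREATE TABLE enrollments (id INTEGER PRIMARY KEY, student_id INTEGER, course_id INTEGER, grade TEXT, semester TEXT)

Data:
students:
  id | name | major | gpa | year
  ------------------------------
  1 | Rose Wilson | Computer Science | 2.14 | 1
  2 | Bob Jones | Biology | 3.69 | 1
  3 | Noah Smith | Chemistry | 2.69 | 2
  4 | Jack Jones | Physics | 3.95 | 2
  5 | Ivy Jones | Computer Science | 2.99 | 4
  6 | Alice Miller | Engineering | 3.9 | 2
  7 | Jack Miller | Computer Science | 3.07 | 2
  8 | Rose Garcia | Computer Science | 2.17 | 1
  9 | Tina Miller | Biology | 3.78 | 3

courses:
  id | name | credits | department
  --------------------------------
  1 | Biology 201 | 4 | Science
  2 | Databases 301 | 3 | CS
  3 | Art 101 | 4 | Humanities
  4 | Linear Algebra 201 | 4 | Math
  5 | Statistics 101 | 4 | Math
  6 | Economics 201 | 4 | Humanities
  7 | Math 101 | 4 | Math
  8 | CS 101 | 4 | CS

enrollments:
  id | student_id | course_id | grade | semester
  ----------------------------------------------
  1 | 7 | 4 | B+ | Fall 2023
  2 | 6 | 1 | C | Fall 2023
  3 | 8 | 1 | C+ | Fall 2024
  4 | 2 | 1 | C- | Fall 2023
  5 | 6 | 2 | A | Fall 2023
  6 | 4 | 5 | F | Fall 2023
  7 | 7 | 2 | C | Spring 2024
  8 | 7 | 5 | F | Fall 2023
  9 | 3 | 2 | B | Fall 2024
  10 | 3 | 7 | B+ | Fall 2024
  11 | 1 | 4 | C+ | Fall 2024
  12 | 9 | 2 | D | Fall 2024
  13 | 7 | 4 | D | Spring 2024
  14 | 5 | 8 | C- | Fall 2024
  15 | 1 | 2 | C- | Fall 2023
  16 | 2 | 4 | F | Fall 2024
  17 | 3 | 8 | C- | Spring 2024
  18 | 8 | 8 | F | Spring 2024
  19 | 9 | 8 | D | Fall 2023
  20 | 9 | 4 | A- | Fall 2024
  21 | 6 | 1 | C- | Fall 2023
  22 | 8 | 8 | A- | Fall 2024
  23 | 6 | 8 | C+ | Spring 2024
SELECT name, gpa FROM students ORDER BY gpa ASC LIMIT 2

Execution result:
name | gpa
Rose Wilson | 2.14
Rose Garcia | 2.17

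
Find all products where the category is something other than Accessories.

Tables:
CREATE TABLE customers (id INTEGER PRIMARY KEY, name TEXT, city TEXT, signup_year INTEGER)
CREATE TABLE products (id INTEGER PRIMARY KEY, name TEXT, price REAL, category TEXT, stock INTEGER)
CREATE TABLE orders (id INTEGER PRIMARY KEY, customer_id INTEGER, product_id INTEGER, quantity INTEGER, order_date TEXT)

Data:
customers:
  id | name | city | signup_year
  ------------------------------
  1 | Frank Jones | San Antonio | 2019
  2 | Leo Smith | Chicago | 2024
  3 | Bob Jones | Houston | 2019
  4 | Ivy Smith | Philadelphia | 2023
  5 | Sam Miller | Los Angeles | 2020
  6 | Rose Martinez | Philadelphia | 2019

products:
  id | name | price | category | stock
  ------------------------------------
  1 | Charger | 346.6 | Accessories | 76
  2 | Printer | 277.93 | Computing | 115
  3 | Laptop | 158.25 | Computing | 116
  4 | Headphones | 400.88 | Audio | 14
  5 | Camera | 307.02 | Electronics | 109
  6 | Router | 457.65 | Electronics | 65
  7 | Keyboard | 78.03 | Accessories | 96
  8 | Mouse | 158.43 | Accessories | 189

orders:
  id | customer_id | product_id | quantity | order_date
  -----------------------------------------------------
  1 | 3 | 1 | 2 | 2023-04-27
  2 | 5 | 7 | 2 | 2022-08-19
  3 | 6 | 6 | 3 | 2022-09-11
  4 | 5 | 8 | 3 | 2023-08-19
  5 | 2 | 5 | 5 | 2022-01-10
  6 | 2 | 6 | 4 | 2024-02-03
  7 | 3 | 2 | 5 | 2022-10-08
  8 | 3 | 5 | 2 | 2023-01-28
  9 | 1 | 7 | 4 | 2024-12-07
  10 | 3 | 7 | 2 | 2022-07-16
SELECT name, category FROM products WHERE category <> 'Accessories'

Execution result:
name | category
Printer | Computing
Laptop | Computing
Headphones | Audio
Camera | Electronics
Router | Electronics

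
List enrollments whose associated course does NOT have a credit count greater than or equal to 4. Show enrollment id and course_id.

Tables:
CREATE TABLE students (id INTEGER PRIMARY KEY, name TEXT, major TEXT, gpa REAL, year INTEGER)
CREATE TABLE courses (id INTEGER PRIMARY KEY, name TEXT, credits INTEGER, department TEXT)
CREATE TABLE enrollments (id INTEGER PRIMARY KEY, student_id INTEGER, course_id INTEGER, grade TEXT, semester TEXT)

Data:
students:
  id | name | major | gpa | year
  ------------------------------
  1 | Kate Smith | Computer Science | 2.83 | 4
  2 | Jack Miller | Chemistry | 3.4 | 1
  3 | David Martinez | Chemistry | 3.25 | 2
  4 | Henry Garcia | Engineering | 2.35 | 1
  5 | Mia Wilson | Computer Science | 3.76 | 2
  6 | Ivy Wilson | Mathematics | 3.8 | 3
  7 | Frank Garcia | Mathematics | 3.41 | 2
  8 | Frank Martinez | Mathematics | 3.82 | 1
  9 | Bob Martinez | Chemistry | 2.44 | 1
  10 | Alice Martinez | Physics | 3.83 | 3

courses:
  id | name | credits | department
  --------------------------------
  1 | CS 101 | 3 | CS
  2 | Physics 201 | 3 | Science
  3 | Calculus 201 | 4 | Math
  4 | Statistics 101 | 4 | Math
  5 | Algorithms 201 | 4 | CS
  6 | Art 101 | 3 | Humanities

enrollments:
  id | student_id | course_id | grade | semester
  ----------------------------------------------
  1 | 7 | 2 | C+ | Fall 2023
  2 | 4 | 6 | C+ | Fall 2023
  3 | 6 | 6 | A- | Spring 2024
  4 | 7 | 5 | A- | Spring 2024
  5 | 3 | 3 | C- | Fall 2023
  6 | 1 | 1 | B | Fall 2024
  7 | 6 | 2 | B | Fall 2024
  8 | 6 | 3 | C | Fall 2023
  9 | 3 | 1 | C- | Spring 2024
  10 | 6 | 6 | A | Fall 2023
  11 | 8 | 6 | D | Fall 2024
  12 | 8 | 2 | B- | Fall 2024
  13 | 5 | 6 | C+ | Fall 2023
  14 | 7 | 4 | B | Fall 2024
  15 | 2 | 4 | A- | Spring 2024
SELECT id, course_id FROM enrollments WHERE course_id NOT IN (SELECT id FROM courses WHERE credits >= 4)

Execution result:
id | course_id
1 | 2
2 | 6
3 | 6
6 | 1
7 | 2
9 | 1
10 | 6
11 | 6
12 | 2
13 | 6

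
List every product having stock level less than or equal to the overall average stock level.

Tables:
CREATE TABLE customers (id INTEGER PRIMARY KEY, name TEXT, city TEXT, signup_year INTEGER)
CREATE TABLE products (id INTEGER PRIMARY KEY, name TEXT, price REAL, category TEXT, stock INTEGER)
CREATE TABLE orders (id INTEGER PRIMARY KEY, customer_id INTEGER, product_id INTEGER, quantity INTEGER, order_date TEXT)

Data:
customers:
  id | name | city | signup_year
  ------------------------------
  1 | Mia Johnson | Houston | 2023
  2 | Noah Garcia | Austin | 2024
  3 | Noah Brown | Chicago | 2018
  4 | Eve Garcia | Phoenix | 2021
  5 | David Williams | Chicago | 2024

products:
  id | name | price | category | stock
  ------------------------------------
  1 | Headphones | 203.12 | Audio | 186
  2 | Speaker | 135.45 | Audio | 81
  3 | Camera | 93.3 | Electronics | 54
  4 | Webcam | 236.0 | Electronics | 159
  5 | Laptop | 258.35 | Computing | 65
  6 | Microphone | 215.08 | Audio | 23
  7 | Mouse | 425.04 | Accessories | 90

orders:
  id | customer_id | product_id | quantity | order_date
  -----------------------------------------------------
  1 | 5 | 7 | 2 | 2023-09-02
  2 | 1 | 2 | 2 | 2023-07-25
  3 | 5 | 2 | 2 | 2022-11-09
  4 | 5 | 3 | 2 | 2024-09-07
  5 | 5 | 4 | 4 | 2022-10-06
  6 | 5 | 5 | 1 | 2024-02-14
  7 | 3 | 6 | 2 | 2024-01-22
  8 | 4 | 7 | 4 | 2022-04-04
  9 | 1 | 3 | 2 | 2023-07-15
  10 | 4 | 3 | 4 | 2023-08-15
SELECT name, stock FROM products WHERE stock <= (SELECT AVG(stock) FROM products)

Execution result:
name | stock
Speaker | 81
Camera | 54
Laptop | 65
Microphone | 23
Mouse | 90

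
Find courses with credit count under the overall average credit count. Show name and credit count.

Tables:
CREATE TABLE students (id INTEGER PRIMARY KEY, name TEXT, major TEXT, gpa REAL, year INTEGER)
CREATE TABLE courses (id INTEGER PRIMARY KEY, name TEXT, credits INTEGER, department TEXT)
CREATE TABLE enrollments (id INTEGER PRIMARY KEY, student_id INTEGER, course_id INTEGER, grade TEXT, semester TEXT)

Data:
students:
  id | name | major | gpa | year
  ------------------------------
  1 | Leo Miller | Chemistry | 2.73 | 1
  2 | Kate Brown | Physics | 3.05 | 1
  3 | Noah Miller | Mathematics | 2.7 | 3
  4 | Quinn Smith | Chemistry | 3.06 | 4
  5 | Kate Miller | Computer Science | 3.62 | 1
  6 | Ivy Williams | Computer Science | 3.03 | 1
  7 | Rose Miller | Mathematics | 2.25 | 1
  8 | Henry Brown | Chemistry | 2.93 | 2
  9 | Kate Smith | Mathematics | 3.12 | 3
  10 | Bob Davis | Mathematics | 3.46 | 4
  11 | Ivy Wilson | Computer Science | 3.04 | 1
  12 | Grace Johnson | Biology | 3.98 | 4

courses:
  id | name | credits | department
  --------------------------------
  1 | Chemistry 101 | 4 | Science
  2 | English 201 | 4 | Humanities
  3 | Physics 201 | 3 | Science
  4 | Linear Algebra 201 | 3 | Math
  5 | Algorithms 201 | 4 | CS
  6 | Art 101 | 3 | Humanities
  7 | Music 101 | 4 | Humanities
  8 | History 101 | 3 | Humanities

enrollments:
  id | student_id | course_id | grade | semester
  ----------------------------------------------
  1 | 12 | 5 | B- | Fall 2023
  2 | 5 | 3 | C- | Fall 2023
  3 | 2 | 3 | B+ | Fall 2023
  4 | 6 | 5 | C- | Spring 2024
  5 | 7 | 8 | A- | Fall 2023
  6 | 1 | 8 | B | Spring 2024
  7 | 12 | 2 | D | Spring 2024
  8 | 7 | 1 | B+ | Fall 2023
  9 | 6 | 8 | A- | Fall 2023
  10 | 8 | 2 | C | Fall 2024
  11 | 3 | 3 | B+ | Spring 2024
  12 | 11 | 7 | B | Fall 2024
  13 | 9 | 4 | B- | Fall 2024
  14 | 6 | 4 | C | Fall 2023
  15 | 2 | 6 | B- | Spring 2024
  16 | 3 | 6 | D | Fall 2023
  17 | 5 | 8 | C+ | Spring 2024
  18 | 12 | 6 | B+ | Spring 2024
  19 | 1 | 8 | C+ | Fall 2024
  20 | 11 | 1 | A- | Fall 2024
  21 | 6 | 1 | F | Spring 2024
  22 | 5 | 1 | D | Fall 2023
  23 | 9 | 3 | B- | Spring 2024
SELECT name, credits FROM courses WHERE credits < (SELECT AVG(credits) FROM courses)

Execution result:
name | credits
Physics 201 | 3
Linear Algebra 201 | 3
Art 101 | 3
History 101 | 3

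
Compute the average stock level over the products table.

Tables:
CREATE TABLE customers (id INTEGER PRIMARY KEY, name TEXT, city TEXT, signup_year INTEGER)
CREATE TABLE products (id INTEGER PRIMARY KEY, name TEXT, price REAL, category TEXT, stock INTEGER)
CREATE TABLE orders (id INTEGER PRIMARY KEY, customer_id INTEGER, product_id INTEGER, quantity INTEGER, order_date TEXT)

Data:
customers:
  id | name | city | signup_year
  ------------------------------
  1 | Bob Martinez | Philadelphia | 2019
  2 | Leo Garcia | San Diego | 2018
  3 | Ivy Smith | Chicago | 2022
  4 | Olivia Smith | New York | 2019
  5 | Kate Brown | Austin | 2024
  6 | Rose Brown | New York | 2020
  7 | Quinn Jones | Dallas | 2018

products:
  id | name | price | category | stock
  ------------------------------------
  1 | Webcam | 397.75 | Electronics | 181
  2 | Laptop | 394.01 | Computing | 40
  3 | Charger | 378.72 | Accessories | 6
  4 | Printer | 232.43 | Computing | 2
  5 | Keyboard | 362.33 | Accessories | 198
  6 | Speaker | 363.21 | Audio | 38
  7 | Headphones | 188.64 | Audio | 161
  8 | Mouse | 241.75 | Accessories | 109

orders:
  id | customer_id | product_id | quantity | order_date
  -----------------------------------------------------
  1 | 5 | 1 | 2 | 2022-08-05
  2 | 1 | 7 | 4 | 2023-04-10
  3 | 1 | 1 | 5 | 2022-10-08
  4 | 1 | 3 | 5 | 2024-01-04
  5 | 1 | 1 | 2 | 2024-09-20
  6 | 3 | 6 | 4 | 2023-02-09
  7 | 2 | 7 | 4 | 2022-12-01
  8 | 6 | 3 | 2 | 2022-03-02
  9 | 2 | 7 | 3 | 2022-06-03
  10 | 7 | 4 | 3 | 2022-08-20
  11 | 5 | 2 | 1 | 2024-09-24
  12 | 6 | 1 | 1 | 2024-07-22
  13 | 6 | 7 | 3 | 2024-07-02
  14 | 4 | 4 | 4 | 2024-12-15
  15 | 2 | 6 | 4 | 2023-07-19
SELECT AVG(stock) FROM products

Execution result:
91.88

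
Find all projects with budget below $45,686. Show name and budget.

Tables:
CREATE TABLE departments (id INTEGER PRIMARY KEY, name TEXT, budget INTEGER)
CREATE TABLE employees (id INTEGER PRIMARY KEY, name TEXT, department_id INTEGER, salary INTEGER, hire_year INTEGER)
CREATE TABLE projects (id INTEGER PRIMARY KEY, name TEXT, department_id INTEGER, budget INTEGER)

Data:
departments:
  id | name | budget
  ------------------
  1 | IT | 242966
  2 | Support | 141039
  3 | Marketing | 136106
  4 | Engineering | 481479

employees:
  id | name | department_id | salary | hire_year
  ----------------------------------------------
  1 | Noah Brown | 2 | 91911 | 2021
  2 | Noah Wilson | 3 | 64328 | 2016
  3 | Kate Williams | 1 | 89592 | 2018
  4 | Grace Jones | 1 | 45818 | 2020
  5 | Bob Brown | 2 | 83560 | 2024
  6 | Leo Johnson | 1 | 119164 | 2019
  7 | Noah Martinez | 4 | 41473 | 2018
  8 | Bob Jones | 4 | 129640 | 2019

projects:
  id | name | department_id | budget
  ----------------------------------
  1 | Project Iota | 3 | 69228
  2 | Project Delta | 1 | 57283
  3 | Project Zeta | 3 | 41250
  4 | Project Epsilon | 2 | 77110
SELECT name, budget FROM projects WHERE budget < 45686

Execution result:
name | budget
Project Zeta | 41250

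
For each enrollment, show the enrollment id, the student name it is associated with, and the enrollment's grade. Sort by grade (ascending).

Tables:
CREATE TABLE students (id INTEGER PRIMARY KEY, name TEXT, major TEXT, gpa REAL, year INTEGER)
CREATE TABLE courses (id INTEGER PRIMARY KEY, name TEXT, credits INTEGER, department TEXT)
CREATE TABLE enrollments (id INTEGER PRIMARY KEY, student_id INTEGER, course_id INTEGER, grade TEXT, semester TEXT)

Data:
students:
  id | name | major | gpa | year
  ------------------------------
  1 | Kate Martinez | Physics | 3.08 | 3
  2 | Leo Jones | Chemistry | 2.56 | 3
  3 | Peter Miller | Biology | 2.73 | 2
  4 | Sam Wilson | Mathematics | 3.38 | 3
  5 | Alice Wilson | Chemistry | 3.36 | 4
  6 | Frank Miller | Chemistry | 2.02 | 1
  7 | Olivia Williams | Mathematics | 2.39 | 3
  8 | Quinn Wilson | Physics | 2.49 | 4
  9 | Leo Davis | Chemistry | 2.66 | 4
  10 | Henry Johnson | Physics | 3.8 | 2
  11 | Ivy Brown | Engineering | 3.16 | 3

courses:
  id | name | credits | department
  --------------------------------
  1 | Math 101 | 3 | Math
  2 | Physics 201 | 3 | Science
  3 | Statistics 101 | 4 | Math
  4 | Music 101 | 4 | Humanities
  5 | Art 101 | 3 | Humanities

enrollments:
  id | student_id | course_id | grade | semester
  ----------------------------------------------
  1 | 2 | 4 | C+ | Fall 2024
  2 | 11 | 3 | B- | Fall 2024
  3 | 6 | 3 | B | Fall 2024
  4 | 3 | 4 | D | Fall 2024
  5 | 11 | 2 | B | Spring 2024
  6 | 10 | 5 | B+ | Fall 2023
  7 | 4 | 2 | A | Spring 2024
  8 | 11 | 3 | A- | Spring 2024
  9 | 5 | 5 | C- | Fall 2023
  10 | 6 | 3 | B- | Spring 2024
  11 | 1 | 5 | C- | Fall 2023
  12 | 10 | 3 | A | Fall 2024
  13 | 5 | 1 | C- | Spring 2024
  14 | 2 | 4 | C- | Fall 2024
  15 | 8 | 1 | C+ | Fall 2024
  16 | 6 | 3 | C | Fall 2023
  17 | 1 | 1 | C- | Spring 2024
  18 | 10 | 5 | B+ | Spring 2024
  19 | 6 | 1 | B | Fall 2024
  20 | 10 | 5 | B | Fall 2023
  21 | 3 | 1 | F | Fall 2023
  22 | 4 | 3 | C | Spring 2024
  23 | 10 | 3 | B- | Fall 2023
SELECT c.id, p.name AS student, c.grade FROM enrollments c JOIN students p ON c.student_id = p.id ORDER BY c.grade ASC

Execution result:
id | student | grade
7 | Sam Wilson | A
12 | Henry Johnson | A
8 | Ivy Brown | A-
3 | Frank Miller | B
5 | Ivy Brown | B
19 | Frank Miller | B
20 | Henry Johnson | B
6 | Henry Johnson | B+
18 | Henry Johnson | B+
2 | Ivy Brown | B-
10 | Frank Miller | B-
23 | Henry Johnson | B-
16 | Frank Miller | C
22 | Sam Wilson | C
1 | Leo Jones | C+
15 | Quinn Wilson | C+
9 | Alice Wilson | C-
11 | Kate Martinez | C-
13 | Alice Wilson | C-
14 | Leo Jones | C-
17 | Kate Martinez | C-
4 | Peter Miller | D
21 | Peter Miller | F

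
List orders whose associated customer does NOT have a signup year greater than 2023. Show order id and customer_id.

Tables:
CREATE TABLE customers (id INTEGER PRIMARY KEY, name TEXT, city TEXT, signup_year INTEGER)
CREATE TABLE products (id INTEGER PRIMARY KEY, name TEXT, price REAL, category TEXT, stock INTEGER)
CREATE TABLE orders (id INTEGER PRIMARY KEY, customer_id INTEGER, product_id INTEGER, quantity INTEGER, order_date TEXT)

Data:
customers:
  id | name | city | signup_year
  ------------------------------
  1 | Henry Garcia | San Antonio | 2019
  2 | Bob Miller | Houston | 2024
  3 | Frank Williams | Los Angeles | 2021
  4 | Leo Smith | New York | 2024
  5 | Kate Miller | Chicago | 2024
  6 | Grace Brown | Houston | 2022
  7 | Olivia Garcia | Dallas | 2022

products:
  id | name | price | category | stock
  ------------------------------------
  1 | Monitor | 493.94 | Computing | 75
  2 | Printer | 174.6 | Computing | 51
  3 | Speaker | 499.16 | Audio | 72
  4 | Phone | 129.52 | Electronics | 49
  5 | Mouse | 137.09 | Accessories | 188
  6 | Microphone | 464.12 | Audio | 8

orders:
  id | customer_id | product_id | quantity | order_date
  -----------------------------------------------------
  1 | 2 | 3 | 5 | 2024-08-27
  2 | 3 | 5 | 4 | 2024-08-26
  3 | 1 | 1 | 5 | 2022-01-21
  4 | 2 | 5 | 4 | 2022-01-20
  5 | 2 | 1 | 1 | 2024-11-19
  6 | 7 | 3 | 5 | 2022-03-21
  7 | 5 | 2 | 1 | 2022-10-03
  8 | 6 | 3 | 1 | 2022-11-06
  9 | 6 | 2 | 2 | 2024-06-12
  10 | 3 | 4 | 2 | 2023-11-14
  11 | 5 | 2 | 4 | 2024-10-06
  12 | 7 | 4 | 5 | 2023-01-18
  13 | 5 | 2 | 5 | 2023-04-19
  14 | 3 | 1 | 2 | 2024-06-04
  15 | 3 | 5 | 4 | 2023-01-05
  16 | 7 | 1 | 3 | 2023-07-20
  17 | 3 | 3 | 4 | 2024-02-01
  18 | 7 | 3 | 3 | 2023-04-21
SELECT id, customer_id FROM orders WHERE customer_id NOT IN (SELECT id FROM customers WHERE signup_year > 2023)

Execution result:
id | customer_id
2 | 3
3 | 1
6 | 7
8 | 6
9 | 6
10 | 3
12 | 7
14 | 3
15 | 3
16 | 7
17 | 3
18 | 7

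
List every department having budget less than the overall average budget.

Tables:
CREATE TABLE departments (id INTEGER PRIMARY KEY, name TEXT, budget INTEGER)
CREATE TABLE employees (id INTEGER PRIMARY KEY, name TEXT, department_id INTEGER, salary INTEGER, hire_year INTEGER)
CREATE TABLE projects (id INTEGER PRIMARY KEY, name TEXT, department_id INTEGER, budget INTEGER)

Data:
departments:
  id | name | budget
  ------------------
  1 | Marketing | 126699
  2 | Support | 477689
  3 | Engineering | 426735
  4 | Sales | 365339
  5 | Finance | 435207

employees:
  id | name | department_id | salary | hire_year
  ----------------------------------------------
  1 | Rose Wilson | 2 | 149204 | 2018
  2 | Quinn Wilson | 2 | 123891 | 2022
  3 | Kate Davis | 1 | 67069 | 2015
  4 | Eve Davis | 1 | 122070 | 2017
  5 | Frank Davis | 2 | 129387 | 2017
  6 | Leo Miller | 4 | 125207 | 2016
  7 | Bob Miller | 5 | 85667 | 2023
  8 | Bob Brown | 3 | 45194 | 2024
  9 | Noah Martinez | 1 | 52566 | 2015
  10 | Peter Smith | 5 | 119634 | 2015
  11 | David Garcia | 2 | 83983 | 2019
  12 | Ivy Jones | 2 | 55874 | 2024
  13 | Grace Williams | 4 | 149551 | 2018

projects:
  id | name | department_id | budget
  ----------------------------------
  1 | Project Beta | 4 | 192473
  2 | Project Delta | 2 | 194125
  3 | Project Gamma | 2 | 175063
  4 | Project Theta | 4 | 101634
SELECT name, budget FROM departments WHERE budget < (SELECT AVG(budget) FROM departments)

Execution result:
name | budget
Marketing | 126699
Sales | 365339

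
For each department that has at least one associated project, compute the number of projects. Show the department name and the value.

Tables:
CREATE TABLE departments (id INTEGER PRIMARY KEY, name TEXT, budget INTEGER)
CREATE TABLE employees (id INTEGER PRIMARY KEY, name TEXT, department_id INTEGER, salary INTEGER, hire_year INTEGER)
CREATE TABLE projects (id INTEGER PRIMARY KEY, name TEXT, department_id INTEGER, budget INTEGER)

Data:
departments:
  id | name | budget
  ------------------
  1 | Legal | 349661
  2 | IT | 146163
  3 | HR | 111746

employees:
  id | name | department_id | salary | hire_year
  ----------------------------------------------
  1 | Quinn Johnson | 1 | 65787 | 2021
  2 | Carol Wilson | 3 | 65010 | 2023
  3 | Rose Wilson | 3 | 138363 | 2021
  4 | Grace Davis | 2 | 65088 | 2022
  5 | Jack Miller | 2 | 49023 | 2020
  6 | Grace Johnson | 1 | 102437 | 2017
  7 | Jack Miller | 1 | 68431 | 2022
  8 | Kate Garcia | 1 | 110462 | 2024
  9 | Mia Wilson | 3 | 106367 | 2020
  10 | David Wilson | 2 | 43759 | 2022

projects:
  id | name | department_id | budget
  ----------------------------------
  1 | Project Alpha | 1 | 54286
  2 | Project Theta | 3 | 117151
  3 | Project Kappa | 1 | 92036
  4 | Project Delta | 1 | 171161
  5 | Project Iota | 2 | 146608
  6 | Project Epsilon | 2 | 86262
SELECT p.name, COUNT(*) AS n FROM projects c JOIN departments p ON c.department_id = p.id GROUP BY p.id, p.name

Execution result:
name | n
Legal | 3
IT | 2
HR | 1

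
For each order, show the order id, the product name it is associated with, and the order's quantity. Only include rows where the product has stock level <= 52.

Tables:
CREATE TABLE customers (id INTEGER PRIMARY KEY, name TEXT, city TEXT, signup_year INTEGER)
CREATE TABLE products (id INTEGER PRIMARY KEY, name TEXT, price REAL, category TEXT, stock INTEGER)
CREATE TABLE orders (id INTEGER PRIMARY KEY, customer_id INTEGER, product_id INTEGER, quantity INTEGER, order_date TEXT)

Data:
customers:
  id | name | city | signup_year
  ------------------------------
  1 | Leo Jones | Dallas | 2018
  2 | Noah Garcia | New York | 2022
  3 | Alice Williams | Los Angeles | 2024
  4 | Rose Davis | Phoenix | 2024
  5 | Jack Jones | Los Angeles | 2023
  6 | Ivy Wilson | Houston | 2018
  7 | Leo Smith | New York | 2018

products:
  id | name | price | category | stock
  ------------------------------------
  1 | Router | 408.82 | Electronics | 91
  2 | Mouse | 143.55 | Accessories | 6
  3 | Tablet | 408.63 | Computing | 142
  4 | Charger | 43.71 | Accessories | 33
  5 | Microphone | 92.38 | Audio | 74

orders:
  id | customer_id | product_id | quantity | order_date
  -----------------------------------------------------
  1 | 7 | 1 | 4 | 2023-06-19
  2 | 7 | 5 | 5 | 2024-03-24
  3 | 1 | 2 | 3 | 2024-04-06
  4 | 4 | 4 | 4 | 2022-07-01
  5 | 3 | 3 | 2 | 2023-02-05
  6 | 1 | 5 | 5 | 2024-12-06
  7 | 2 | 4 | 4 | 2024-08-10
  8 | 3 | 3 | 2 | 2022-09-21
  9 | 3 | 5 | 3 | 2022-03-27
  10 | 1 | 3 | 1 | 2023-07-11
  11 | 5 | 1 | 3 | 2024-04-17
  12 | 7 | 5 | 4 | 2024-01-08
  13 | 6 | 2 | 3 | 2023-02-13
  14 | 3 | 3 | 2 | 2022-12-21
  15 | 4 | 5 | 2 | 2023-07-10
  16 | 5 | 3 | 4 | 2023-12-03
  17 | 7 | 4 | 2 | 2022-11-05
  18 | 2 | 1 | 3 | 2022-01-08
SELECT c.id, p.name AS product, c.quantity FROM orders c JOIN products p ON c.product_id = p.id WHERE p.stock <= 52

Execution result:
id | product | quantity
3 | Mouse | 3
4 | Charger | 4
7 | Charger | 4
13 | Mouse | 3
17 | Charger | 2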